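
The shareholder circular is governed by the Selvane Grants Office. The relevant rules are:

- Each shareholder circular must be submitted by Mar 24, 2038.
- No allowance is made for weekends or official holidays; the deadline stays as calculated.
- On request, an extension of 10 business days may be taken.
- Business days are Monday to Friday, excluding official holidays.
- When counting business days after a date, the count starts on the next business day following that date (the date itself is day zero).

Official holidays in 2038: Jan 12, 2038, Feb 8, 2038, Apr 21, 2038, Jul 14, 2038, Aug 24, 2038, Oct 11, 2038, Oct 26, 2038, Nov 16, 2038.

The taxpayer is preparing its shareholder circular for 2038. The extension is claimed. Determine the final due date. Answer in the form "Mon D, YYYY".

The stated deadline is Mar 24, 2038.
No adjustment is made for weekends or holidays, so Mar 24, 2038 stands.
Applying the 10-business-day extension: 10 business days after Mar 24, 2038 is Apr 7, 2038.
Apr 7, 2038 is a Wednesday; no weekend or holiday adjustment applies.
Final deadline: Apr 7, 2038.

Apr 7, 2038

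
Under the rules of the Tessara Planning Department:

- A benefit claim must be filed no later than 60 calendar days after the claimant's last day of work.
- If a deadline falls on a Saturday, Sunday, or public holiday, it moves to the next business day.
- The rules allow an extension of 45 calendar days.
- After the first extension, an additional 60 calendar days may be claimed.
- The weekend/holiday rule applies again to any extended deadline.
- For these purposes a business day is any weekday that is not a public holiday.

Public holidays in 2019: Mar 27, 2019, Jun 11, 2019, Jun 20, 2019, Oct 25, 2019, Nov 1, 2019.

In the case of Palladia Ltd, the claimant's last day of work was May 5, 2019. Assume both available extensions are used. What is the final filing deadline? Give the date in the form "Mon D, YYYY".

Oct 18, 2019

Adding 60 calendar days to May 5, 2019 gives Jul 4, 2019.
Since Jul 4, 2019 is a Thursday and not a holiday, the date is unchanged.
The 45-calendar-day extension moves the deadline from Jul 4, 2019 to Aug 18, 2019.
Aug 18, 2019 is a Sunday; the next business day is Aug 19, 2019 (Monday).
Applying the 60-calendar-day extension: Aug 19, 2019 + 60 days = Oct 18, 2019.
Since Oct 18, 2019 is a Friday and not a holiday, the date is unchanged.
Deadline: Oct 18, 2019.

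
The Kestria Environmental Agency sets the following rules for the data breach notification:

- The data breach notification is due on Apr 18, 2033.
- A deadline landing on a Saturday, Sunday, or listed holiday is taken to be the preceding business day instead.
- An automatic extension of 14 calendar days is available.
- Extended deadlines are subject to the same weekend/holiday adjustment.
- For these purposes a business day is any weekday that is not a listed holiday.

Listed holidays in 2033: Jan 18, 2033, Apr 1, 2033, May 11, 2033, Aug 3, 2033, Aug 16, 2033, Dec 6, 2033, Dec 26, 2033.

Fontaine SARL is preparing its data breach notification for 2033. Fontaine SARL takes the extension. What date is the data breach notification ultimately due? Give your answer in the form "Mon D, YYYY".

May 2, 2033

The stated deadline is Apr 18, 2033.
Apr 18, 2033 falls on a Monday, which is a business day, so no adjustment is needed.
Add the 14 calendar-day extension to Apr 18, 2033: May 2, 2033.
May 2, 2033 falls on a Monday, which is a business day, so no adjustment is needed.
So the filing is due May 2, 2033.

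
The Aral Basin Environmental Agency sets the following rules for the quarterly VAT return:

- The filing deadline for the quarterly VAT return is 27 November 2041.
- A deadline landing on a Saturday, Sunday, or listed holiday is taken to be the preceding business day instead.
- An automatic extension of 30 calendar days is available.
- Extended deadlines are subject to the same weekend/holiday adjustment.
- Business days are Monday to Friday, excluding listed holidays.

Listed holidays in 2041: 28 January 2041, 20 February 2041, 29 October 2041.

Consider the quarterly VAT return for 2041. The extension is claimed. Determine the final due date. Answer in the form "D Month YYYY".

27 December 2041

Start from the fixed due date, 27 November 2041.
Since 27 November 2041 is a Wednesday and not a holiday, the date is unchanged.
The 30-calendar-day extension moves the deadline from 27 November 2041 to 27 December 2041.
27 December 2041 (Friday) is already a business day.
So the filing is due 27 December 2041.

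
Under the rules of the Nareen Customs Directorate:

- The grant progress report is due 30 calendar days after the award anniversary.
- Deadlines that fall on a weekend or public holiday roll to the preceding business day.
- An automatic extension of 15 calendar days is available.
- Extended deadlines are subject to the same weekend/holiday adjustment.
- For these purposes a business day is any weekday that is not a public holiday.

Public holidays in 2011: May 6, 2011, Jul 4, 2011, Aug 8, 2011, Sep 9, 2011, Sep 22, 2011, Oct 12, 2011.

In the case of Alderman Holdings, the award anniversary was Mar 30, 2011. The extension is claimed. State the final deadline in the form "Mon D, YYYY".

From Mar 30, 2011, 30 calendar days later is Apr 29, 2011.
Since Apr 29, 2011 is a Friday and not a holiday, the date is unchanged.
Add the 15 calendar-day extension to Apr 29, 2011: May 14, 2011.
May 14, 2011 falls on a Saturday. Rolling to the preceding business day gives May 13, 2011, a Friday.
So the filing is due May 13, 2011.

May 13, 2011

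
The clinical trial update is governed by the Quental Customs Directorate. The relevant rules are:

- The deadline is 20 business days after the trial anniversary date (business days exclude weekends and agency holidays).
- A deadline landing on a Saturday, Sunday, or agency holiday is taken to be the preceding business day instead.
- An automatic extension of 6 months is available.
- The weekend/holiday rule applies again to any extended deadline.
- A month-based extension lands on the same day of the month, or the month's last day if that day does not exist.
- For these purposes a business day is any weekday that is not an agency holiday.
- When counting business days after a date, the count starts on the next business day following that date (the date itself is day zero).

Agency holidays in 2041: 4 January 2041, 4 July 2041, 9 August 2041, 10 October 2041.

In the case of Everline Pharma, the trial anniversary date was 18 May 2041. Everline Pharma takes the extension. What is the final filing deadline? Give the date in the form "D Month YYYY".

Starting the day after 18 May 2041 and counting 20 business days lands on 14 June 2041.
14 June 2041 falls on a Friday, which is a business day, so no adjustment is needed.
The 6 months extension carries 14 June 2041 to 14 December 2041.
14 December 2041 is a Saturday, so it moves to the preceding business day, 13 December 2041 (Friday).
Deadline: 13 December 2041.

13 December 2041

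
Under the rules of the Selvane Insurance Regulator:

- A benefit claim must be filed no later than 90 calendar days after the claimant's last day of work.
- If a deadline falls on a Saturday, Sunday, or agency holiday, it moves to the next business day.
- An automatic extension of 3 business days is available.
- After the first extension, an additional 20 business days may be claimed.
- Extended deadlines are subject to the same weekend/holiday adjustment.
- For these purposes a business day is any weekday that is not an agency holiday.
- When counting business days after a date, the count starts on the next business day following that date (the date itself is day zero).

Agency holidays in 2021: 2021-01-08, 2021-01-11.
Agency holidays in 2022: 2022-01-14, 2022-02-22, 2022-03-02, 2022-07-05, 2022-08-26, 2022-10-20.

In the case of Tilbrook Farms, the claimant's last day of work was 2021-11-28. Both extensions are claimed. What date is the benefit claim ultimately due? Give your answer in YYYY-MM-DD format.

Trigger date 2021-11-28 + 90 calendar days = 2022-02-26.
2022-02-26 falls on a Saturday. Rolling to the next business day gives 2022-02-28, a Monday.
The 3-business-day extension runs from 2022-02-28 to 2022-03-04.
2022-03-04 (Friday) is already a business day.
The 20-business-day extension runs from 2022-03-04 to 2022-04-01.
2022-04-01 falls on a Friday, which is a business day, so no adjustment is needed.
The final due date is 2022-04-01.

2022-04-01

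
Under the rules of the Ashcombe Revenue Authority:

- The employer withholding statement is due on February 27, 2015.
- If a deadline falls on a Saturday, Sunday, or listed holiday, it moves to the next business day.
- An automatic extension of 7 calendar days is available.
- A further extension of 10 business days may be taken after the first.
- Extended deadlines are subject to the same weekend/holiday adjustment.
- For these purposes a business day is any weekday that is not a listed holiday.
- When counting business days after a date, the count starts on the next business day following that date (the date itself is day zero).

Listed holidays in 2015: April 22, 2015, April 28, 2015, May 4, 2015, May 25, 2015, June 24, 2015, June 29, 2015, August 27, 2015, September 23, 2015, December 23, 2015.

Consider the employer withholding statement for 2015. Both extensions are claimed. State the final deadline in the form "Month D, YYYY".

March 20, 2015

Start from the fixed due date, February 27, 2015.
Since February 27, 2015 is a Friday and not a holiday, the date is unchanged.
Add the 7 calendar-day extension to February 27, 2015: March 6, 2015.
March 6, 2015 falls on a Friday, which is a business day, so no adjustment is needed.
Counting 10 further business days from March 6, 2015 reaches March 20, 2015.
Since March 20, 2015 is a Friday and not a holiday, the date is unchanged.
The final due date is March 20, 2015.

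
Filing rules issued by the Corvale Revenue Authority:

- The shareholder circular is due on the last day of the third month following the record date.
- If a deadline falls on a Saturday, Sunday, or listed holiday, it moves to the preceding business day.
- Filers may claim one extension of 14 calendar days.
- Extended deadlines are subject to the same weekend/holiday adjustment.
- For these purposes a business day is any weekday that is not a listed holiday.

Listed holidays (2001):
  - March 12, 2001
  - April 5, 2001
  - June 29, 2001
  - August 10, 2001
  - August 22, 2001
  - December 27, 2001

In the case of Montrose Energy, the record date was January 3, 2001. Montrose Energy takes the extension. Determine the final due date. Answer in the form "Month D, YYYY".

3 months after January 3, 2001 falls in April 2001; the last day of that month is April 30, 2001.
April 30, 2001 falls on a Monday, which is a business day, so no adjustment is needed.
With the 14-day extension, April 30, 2001 becomes May 14, 2001.
May 14, 2001 is a Monday and not a listed holiday, so it stands.
Final deadline: May 14, 2001.

May 14, 2001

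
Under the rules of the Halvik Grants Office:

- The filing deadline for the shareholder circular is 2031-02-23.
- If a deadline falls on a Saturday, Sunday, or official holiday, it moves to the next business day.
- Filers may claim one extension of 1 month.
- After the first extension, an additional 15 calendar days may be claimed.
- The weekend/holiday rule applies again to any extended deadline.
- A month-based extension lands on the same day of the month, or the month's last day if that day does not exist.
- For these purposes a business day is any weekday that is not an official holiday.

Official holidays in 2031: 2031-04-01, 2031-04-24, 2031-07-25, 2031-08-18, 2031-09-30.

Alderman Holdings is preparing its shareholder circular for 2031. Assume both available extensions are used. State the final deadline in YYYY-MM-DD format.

The statutory due date is 2031-02-23.
2031-02-23 falls on a Sunday. Rolling to the next business day gives 2031-02-24, a Monday.
Applying the 1 month extension: 1 month after 2031-02-24 is 2031-03-24.
Since 2031-03-24 is a Monday and not a holiday, the date is unchanged.
The 15-calendar-day extension moves the deadline from 2031-03-24 to 2031-04-08.
2031-04-08 is a Tuesday and not a listed holiday, so it stands.
The final due date is 2031-04-08.

2031-04-08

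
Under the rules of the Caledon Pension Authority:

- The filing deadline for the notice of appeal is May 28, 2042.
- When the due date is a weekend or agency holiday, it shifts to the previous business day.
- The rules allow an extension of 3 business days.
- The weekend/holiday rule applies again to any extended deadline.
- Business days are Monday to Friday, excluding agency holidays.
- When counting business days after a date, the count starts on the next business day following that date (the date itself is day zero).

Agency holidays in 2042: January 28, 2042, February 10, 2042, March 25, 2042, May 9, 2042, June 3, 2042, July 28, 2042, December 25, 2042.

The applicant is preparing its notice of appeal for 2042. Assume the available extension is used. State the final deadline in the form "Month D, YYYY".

Start from the fixed due date, May 28, 2042.
May 28, 2042 (Wednesday) is already a business day.
Applying the 3-business-day extension: 3 business days after May 28, 2042 is June 2, 2042.
Since June 2, 2042 is a Monday and not a holiday, the date is unchanged.
Deadline: June 2, 2042.

June 2, 2042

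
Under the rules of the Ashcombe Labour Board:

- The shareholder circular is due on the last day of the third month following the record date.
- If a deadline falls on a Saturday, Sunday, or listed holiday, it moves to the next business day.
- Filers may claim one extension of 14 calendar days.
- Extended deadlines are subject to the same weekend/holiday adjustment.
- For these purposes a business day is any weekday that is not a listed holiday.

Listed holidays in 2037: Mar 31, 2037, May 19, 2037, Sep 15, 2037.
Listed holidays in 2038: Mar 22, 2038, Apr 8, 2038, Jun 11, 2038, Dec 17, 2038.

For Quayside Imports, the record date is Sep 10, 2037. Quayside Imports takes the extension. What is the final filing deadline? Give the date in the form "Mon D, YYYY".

3 months after Sep 10, 2037 is December 2037; that month ends on Dec 31, 2037.
Since Dec 31, 2037 is a Thursday and not a holiday, the date is unchanged.
Add the 14 calendar-day extension to Dec 31, 2037: Jan 14, 2038.
Jan 14, 2038 (Thursday) is already a business day.
The final due date is Jan 14, 2038.

Jan 14, 2038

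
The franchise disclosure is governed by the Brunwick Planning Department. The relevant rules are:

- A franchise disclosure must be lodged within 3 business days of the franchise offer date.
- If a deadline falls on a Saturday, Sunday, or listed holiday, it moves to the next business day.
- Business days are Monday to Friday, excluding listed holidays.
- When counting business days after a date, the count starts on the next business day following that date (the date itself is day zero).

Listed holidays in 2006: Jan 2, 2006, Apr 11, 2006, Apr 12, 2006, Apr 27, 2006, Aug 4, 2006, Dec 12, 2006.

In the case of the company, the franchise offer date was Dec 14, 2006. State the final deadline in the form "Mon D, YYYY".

Dec 19, 2006

3 business days after Dec 14, 2006, excluding weekends and holidays, is Dec 19, 2006.
Since Dec 19, 2006 is a Tuesday and not a holiday, the date is unchanged.
Final deadline: Dec 19, 2006.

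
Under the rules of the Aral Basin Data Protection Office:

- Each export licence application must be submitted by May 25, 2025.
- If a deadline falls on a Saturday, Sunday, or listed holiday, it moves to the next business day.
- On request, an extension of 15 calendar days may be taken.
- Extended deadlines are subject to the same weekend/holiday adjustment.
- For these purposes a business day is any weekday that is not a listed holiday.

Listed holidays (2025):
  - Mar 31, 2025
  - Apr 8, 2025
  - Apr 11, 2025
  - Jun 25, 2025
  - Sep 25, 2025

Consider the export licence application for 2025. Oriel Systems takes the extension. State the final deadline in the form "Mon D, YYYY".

Jun 10, 2025

The statutory due date is May 25, 2025.
May 25, 2025 falls on a Sunday. Rolling to the next business day gives May 26, 2025, a Monday.
Add the 15 calendar-day extension to May 26, 2025: Jun 10, 2025.
Jun 10, 2025 (Tuesday) is already a business day.
So the filing is due Jun 10, 2025.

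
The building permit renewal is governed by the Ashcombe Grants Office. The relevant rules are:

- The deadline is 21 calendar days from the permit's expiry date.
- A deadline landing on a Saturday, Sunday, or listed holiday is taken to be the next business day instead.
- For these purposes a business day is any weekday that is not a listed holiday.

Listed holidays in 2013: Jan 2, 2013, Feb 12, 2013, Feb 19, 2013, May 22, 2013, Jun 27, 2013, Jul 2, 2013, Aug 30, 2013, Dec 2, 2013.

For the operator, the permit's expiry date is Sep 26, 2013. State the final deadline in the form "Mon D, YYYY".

Oct 17, 2013

Trigger date Sep 26, 2013 + 21 calendar days = Oct 17, 2013.
Since Oct 17, 2013 is a Thursday and not a holiday, the date is unchanged.
The final due date is Oct 17, 2013.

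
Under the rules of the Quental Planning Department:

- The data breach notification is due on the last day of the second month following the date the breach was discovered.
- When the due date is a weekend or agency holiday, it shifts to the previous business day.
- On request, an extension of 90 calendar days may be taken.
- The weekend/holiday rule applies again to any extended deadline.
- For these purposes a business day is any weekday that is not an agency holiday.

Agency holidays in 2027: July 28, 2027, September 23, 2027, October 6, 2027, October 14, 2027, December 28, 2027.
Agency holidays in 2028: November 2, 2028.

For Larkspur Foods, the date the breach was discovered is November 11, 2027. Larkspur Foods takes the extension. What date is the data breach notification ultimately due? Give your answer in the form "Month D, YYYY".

2 months after November 11, 2027 is January 2028; that month ends on January 31, 2028.
January 31, 2028 (Monday) is already a business day.
The 90-calendar-day extension moves the deadline from January 31, 2028 to April 30, 2028.
April 30, 2028 is a Sunday, so it moves to the preceding business day, April 28, 2028 (Friday).
Deadline: April 28, 2028.

April 28, 2028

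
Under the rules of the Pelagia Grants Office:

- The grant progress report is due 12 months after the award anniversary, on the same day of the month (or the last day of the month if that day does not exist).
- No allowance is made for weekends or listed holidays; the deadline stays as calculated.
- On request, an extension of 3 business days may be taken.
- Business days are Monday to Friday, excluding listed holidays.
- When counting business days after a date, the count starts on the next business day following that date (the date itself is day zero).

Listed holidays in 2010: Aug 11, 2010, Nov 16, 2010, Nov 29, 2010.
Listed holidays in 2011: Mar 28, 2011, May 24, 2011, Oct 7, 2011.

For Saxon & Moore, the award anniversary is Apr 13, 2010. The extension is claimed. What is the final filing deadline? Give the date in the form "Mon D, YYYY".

12 months from Apr 13, 2010 is Apr 13, 2011.
No adjustment is made for weekends or holidays, so Apr 13, 2011 stands.
Counting 3 further business days from Apr 13, 2011 reaches Apr 18, 2011.
No adjustment is made for weekends or holidays, so Apr 18, 2011 stands.
So the filing is due Apr 18, 2011.

Apr 18, 2011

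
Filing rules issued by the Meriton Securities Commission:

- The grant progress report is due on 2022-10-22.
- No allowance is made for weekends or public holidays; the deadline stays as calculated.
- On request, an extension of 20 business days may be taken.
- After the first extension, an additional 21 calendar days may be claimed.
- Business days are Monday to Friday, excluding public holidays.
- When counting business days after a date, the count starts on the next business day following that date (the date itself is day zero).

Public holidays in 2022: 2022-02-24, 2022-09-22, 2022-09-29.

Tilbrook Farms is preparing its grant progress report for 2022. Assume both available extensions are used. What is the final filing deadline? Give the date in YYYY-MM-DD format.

The statutory due date is 2022-10-22.
2022-10-22 is a Saturday; no weekend or holiday adjustment applies.
Counting 20 further business days from 2022-10-22 reaches 2022-11-18.
No adjustment is made for weekends or holidays, so 2022-11-18 stands.
Add the 21 calendar-day extension to 2022-11-18: 2022-12-09.
2022-12-09 falls on a Friday. The rules make no weekend/holiday allowance, so it remains 2022-12-09.
Final deadline: 2022-12-09.

2022-12-09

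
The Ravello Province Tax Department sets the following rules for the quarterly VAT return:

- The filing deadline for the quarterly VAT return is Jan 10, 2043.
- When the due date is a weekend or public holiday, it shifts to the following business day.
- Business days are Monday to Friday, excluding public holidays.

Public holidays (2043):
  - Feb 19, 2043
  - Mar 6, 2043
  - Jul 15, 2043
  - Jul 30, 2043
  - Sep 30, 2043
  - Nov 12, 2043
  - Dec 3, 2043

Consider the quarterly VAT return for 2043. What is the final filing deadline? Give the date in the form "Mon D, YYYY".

The stated deadline is Jan 10, 2043.
Because Jan 10, 2043 is a Saturday, the deadline becomes Jan 12, 2043 (Monday).
So the filing is due Jan 12, 2043.

Jan 12, 2043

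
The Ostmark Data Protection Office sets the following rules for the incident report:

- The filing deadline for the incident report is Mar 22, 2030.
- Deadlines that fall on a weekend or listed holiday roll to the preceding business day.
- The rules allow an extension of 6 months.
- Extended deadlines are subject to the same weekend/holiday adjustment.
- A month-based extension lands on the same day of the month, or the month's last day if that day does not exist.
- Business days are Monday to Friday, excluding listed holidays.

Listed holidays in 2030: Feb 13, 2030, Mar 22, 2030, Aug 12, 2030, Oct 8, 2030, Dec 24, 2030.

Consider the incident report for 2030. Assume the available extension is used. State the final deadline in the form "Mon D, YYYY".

The statutory due date is Mar 22, 2030.
Mar 22, 2030 is a listed holiday; the preceding business day is Mar 21, 2030 (Thursday).
The 6 months extension carries Mar 21, 2030 to Sep 21, 2030.
Sep 21, 2030 is a Saturday, so it moves to the preceding business day, Sep 20, 2030 (Friday).
Deadline: Sep 20, 2030.

Sep 20, 2030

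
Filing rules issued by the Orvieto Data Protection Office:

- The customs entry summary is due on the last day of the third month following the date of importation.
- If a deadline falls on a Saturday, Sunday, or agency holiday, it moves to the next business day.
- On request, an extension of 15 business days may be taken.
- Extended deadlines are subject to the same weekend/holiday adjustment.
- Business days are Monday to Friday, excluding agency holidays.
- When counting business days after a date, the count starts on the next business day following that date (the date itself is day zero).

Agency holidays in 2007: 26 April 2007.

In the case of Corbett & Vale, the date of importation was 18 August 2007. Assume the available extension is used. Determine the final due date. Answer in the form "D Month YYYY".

21 December 2007

The third month after 18 August 2007 is November 2007, whose last day is 30 November 2007.
30 November 2007 is a Friday and not a listed holiday, so it stands.
Counting 15 further business days from 30 November 2007 reaches 21 December 2007.
21 December 2007 is a Friday and not a listed holiday, so it stands.
The final due date is 21 December 2007.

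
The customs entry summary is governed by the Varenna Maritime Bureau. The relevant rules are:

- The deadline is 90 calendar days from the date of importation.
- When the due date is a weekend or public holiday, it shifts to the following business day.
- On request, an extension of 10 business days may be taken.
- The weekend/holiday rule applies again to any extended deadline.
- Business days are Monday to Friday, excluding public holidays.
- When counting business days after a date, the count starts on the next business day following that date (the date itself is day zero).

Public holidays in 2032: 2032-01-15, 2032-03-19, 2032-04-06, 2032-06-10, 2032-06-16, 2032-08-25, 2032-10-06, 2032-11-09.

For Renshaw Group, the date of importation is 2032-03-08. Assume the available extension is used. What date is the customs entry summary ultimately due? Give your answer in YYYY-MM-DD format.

90 calendar days after 2032-03-08 is 2032-06-06.
Because 2032-06-06 is a Sunday, the deadline becomes 2032-06-07 (Monday).
Counting 10 further business days from 2032-06-07 reaches 2032-06-23.
Since 2032-06-23 is a Wednesday and not a holiday, the date is unchanged.
Deadline: 2032-06-23.

2032-06-23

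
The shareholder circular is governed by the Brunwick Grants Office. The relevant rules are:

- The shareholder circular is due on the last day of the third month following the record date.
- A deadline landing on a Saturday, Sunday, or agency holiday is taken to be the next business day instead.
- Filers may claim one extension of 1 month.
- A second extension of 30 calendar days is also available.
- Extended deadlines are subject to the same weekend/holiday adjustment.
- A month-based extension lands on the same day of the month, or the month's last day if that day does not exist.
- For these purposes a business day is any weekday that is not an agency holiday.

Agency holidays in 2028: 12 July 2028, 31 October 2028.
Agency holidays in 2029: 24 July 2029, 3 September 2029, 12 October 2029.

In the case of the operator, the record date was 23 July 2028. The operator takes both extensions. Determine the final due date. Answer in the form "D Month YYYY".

1 January 2029

3 months after 23 July 2028 falls in October 2028; the last day of that month is 31 October 2028.
Because 31 October 2028 is a listed holiday, the deadline becomes 1 November 2028 (Wednesday).
Applying the 1 month extension: 1 month after 1 November 2028 is 1 December 2028.
1 December 2028 falls on a Friday, which is a business day, so no adjustment is needed.
Add the 30 calendar-day extension to 1 December 2028: 31 December 2028.
31 December 2028 is a Sunday, so it moves to the next business day, 1 January 2029 (Monday).
Final deadline: 1 January 2029.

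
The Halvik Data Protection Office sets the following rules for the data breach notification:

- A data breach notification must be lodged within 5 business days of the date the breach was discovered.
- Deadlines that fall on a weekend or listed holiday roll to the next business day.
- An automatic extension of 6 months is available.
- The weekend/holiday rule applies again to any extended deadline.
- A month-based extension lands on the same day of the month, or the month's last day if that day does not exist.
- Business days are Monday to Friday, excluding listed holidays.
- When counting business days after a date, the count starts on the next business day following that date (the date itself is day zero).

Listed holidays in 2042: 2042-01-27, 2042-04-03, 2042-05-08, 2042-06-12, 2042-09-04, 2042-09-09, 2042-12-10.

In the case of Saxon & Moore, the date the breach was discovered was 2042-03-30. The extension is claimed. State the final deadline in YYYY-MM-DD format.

2042-10-07

Starting the day after 2042-03-30 and counting 5 business days lands on 2042-04-07.
Since 2042-04-07 is a Monday and not a holiday, the date is unchanged.
Add 6 months to 2042-04-07: 2042-10-07.
2042-10-07 is a Tuesday and not a listed holiday, so it stands.
Final deadline: 2042-10-07.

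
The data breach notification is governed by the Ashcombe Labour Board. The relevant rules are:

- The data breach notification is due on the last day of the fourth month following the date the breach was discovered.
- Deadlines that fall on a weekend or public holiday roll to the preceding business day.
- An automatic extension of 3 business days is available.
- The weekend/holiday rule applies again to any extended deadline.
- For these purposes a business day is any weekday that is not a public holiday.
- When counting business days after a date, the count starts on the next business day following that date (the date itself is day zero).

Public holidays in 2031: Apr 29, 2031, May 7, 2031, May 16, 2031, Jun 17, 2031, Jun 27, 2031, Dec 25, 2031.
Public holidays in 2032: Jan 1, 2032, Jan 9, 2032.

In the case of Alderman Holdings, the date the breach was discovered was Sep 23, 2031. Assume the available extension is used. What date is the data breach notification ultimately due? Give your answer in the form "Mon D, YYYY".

Feb 4, 2032

4 months after Sep 23, 2031 is January 2032; that month ends on Jan 31, 2032.
Jan 31, 2032 falls on a Saturday. Rolling to the preceding business day gives Jan 30, 2032, a Friday.
The 3-business-day extension runs from Jan 30, 2032 to Feb 4, 2032.
Since Feb 4, 2032 is a Wednesday and not a holiday, the date is unchanged.
The final due date is Feb 4, 2032.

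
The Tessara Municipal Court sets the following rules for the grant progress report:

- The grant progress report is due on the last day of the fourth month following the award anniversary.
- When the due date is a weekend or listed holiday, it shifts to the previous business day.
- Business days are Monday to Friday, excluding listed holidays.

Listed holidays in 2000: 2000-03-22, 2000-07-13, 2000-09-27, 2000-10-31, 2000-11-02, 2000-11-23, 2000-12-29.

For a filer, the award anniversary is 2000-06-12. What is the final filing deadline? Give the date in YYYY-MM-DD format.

4 months after 2000-06-12 is October 2000; that month ends on 2000-10-31.
2000-10-31 falls on a listed holiday. Rolling to the preceding business day gives 2000-10-30, a Monday.
Deadline: 2000-10-30.

2000-10-30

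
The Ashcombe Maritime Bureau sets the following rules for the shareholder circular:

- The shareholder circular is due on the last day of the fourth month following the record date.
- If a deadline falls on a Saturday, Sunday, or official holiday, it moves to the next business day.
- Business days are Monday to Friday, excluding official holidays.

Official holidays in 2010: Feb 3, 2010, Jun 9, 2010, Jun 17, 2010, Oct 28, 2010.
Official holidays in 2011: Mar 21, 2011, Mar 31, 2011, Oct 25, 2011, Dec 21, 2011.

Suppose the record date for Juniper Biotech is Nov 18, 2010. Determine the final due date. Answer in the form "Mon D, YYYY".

4 months after Nov 18, 2010 is March 2011; that month ends on Mar 31, 2011.
Mar 31, 2011 is a listed holiday, so it moves to the next business day, Apr 1, 2011 (Friday).
Final deadline: Apr 1, 2011.

Apr 1, 2011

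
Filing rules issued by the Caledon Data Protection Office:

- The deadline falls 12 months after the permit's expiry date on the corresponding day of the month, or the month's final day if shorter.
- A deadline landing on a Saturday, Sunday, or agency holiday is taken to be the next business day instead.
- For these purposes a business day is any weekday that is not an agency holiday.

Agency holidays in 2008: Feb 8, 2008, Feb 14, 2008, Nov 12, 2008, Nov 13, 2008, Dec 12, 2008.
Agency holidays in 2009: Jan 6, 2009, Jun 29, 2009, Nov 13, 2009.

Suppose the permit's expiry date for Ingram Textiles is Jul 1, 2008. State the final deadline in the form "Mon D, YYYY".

12 months after Jul 1, 2008, on the same day of the month, is Jul 1, 2009.
Jul 1, 2009 falls on a Wednesday, which is a business day, so no adjustment is needed.
The final due date is Jul 1, 2009.

Jul 1, 2009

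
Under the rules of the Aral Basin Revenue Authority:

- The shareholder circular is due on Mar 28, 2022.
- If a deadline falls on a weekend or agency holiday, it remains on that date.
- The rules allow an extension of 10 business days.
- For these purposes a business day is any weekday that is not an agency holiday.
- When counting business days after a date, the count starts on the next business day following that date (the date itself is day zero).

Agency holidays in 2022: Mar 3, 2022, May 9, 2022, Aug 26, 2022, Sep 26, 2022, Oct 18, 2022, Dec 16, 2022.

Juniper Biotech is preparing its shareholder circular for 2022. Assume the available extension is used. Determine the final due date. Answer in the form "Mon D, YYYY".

The stated deadline is Mar 28, 2022.
Mar 28, 2022 is a Monday; no weekend or holiday adjustment applies.
Applying the 10-business-day extension: 10 business days after Mar 28, 2022 is Apr 11, 2022.
No adjustment is made for weekends or holidays, so Apr 11, 2022 stands.
Deadline: Apr 11, 2022.

Apr 11, 2022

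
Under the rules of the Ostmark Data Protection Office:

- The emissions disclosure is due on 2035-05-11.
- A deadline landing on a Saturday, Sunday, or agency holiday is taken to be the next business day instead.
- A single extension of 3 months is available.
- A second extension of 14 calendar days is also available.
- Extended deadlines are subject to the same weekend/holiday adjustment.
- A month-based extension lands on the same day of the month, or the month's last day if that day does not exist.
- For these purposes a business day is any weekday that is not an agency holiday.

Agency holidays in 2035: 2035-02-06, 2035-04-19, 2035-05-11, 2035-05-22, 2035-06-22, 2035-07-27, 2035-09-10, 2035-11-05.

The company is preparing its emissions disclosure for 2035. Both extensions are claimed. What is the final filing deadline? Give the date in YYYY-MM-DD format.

The stated deadline is 2035-05-11.
2035-05-11 falls on a listed holiday. Rolling to the next business day gives 2035-05-14, a Monday.
Add 3 months to 2035-05-14: 2035-08-14.
Since 2035-08-14 is a Tuesday and not a holiday, the date is unchanged.
Add the 14 calendar-day extension to 2035-08-14: 2035-08-28.
2035-08-28 (Tuesday) is already a business day.
Final deadline: 2035-08-28.

2035-08-28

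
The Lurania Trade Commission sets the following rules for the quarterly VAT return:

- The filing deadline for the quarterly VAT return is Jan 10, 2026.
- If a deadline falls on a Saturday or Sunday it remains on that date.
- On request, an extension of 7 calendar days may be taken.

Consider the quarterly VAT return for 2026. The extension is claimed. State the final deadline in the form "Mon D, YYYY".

Start from the fixed due date, Jan 10, 2026.
No adjustment is made for weekends or holidays, so Jan 10, 2026 stands.
With the 7-day extension, Jan 10, 2026 becomes Jan 17, 2026.
Jan 17, 2026 falls on a Saturday. The rules make no weekend/holiday allowance, so it remains Jan 17, 2026.
Deadline: Jan 17, 2026.

Jan 17, 2026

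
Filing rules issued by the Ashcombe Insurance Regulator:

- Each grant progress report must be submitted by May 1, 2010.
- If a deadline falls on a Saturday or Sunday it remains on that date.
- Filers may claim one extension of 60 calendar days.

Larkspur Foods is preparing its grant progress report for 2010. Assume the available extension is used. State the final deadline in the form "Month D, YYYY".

June 30, 2010

The stated deadline is May 1, 2010.
May 1, 2010 is a Saturday; no weekend or holiday adjustment applies.
Applying the 60-calendar-day extension: May 1, 2010 + 60 days = June 30, 2010.
June 30, 2010 is a Wednesday; no weekend or holiday adjustment applies.
Final deadline: June 30, 2010.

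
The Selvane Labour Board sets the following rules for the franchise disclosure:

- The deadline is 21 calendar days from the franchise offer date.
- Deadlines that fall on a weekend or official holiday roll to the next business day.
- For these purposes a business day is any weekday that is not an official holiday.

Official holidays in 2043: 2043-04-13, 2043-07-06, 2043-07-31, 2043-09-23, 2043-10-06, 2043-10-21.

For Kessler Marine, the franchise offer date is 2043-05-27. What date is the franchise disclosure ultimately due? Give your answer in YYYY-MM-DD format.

2043-06-17

From 2043-05-27, 21 calendar days later is 2043-06-17.
Since 2043-06-17 is a Wednesday and not a holiday, the date is unchanged.
The final due date is 2043-06-17.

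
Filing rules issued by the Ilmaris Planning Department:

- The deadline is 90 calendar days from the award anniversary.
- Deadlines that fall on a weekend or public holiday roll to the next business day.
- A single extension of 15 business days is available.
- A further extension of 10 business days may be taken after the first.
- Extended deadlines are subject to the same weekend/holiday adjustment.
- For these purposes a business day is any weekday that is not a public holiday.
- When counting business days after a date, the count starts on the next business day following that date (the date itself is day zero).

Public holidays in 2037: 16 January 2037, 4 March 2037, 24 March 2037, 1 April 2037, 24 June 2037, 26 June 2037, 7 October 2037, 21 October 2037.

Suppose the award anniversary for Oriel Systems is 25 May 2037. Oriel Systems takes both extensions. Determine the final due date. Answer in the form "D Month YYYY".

90 calendar days after 25 May 2037 is 23 August 2037.
23 August 2037 is a Sunday, so it moves to the next business day, 24 August 2037 (Monday).
Counting 15 further business days from 24 August 2037 reaches 14 September 2037.
Since 14 September 2037 is a Monday and not a holiday, the date is unchanged.
Applying the 10-business-day extension: 10 business days after 14 September 2037 is 28 September 2037.
28 September 2037 (Monday) is already a business day.
The final due date is 28 September 2037.

28 September 2037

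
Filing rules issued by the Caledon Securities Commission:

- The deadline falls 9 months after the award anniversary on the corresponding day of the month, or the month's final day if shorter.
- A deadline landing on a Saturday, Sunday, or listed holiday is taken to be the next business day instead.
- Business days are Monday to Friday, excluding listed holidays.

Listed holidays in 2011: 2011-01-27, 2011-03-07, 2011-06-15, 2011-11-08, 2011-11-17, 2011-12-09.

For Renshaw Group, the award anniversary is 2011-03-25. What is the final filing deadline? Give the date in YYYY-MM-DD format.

9 months from 2011-03-25 is 2011-12-25.
2011-12-25 is a Sunday; the next business day is 2011-12-26 (Monday).
The final due date is 2011-12-26.

2011-12-26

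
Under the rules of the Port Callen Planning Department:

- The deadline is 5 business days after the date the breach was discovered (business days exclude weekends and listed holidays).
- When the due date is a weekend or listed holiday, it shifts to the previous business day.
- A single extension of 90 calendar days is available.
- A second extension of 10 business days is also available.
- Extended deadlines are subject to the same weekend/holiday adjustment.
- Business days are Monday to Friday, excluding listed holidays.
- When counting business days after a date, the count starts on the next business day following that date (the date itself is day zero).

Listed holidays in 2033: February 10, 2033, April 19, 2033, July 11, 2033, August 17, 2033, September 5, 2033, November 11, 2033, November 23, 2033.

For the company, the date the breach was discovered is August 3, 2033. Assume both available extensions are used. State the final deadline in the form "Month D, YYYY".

November 24, 2033

5 business days after August 3, 2033, excluding weekends and holidays, is August 10, 2033.
August 10, 2033 (Wednesday) is already a business day.
Add the 90 calendar-day extension to August 10, 2033: November 8, 2033.
Since November 8, 2033 is a Tuesday and not a holiday, the date is unchanged.
Counting 10 further business days from November 8, 2033 reaches November 24, 2033.
Since November 24, 2033 is a Thursday and not a holiday, the date is unchanged.
The final due date is November 24, 2033.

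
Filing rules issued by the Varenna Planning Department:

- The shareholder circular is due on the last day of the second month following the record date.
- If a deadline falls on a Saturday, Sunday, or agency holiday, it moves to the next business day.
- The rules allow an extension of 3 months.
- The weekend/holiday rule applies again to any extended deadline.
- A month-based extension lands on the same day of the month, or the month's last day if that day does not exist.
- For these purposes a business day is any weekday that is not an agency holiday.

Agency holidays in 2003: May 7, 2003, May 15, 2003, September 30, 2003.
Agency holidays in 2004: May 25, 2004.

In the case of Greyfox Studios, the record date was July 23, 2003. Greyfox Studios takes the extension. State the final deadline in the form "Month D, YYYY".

January 1, 2004

The second month after July 23, 2003 is September 2003, whose last day is September 30, 2003.
September 30, 2003 falls on a listed holiday. Rolling to the next business day gives October 1, 2003, a Wednesday.
Add 3 months to October 1, 2003: January 1, 2004.
January 1, 2004 falls on a Thursday, which is a business day, so no adjustment is needed.
Deadline: January 1, 2004.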